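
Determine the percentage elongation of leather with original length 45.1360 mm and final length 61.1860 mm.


Formula: Elongation = (Lf - L0) / L0 * 100
Substituting: Elongation = (61.1860 - 45.1360) / 45.1360 * 100
Result: 35.5592 %


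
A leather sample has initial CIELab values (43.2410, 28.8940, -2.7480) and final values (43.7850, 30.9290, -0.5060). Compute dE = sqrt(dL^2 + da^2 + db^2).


dL = 0.5440, da = 2.0350, db = 2.2420
dE = sqrt(0.5440^2 + 2.0350^2 + 2.2420^2) = 3.0763


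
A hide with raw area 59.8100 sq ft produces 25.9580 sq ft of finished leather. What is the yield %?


Formula: Yield = finished / raw * 100
Substituting: Yield = 25.9580 / 59.8100 * 100
Result: 43.4008 %


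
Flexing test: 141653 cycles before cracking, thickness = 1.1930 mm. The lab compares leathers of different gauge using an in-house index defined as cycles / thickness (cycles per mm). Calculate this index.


Formula: Index = cycles / thickness
Substituting: Index = 141653 / 1.1930
Result: 118736.7980 cycles/mm


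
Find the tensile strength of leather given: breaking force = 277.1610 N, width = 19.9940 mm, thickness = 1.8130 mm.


Formula: TS = force / (width * thickness)
Substituting: TS = 277.1610 / (19.9940 * 1.8130)
Result: 7.6460 N/mm^2


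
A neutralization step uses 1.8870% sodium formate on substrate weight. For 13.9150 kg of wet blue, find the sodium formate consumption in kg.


Formula: Neutralizer = substrate * pct / 100
Substituting: Neutralizer = 13.9150 * 1.8870 / 100
Result: 0.2626 kg


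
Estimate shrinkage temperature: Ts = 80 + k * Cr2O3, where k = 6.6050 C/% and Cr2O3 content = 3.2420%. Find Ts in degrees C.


Formula: Ts = 80 + k * Cr2O3
Substituting: Ts = 80 + 6.6050 * 3.2420
Result: 101.4134 C


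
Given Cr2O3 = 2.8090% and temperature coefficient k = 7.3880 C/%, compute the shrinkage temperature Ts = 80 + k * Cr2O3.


Formula: Ts = 80 + k * Cr2O3
Substituting: Ts = 80 + 7.3880 * 2.8090
Result: 100.7529 C


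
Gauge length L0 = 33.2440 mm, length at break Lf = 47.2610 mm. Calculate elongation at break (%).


Formula: Elongation = (Lf - L0) / L0 * 100
Substituting: Elongation = (47.2610 - 33.2440) / 33.2440 * 100
Result: 42.1640 %


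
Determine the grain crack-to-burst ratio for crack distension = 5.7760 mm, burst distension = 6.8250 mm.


Formula: Ratio = crack / burst
Substituting: Ratio = 5.7760 / 6.8250
Result: 0.8463


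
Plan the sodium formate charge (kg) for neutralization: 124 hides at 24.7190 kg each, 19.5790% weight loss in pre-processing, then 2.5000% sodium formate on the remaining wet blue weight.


Total_raw = N * avg_wt = 124 * 24.7190 = 3065.1560 kg
Substrate = Total_raw * (1 - loss/100) = 3065.1560 * (1 - 19.5790/100) = 2465.0291 kg
Neutralizer = Substrate * pct / 100 = 2465.0291 * 2.5000 / 100 = 61.6257 kg


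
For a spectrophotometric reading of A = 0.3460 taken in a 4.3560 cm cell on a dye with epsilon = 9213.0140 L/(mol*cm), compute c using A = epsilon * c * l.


Formula: c = A / (epsilon * l)
Substituting: c = 0.3460 / (9213.0140 * 4.3560)
Result: 8.6216e-06 mol/L


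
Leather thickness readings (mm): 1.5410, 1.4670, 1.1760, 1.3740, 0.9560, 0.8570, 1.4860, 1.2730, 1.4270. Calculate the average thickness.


Formula: Average = sum / n
Substituting: Average = 11.5570 / 9
Result: 1.2841 mm


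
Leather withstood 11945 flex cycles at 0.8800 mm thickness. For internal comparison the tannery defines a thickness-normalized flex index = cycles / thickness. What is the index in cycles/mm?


Formula: Index = cycles / thickness
Substituting: Index = 11945 / 0.8800
Result: 13573.8636 cycles/mm


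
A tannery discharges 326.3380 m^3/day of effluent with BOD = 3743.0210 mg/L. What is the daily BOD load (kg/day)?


Formula: BOD_load = volume * conc / 1000
Substituting: BOD_load = 326.3380 * 3743.0210 / 1000
Result: 1221.4900 kg/day


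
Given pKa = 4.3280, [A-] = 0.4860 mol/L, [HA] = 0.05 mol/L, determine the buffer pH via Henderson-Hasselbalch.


ratio = [A-] / [HA] = 0.4860 / 0.05 = 9.7200
log10(ratio) = 0.9877
pH = pKa + log10(ratio) = 4.3280 + 0.9877 = 5.3157


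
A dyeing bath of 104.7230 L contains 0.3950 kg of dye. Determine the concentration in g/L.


Formula: Conc = dye_mass(kg) / volume(L) * 1000
Substituting: Conc = 0.3950 / 104.7230 * 1000
Result: 3.7719 g/L


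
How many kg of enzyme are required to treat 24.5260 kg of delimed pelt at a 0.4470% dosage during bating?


Formula: Enzyme = substrate * pct / 100
Substituting: Enzyme = 24.5260 * 0.4470 / 100
Result: 0.1096 kg


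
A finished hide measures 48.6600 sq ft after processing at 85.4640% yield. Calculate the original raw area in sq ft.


Formula: raw = finished * 100 / yield
Substituting: raw = 48.6600 * 100 / 85.4640
Result: 56.9363 sq ft


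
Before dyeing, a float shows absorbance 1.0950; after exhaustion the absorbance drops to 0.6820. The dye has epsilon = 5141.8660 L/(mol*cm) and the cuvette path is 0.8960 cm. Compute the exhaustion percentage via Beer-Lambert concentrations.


c_initial = A_i / (epsilon * l) = 1.0950 / (5141.8660 * 0.8960) = 2.3768e-04 mol/L
c_final = A_f / (epsilon * l) = 0.6820 / (5141.8660 * 0.8960) = 1.4803e-04 mol/L
Exhaustion = (c_initial - c_final) / c_initial * 100 = (2.3768e-04 - 1.4803e-04) / 2.3768e-04 * 100 = 37.7169 %


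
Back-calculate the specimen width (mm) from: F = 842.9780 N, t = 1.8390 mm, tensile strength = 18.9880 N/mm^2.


Formula: w = F / (TS * t)
Substituting: w = 842.9780 / (18.9880 * 1.8390)
Result: 24.1410 mm


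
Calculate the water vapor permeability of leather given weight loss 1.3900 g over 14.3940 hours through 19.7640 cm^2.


Formula: WVP = loss / (area * time)
Substituting: WVP = 1.3900 / (19.7640 * 14.3940)
Result: 0.00488606 g/(cm^2*hr)


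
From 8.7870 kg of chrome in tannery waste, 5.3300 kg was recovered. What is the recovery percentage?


Formula: Recovery = recovered / input * 100
Substituting: Recovery = 5.3300 / 8.7870 * 100
Result: 60.6578 %


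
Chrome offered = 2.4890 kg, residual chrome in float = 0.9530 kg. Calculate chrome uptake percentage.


Formula: Uptake = (offered - residual) / offered * 100
Substituting: Uptake = (2.4890 - 0.9530) / 2.4890 * 100
Result: 61.7115 %


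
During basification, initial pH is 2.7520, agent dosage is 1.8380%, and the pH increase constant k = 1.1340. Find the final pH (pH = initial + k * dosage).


Formula: pH_final = pH_initial + k * base_pct
Substituting: pH_final = 2.7520 + 1.1340 * 1.8380
Result: 4.8363


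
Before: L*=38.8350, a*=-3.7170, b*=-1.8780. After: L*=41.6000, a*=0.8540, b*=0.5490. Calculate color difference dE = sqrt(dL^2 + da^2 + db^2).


dL = 2.7650, da = 4.5710, db = 2.4270
dE = sqrt(2.7650^2 + 4.5710^2 + 2.4270^2) = 5.8677


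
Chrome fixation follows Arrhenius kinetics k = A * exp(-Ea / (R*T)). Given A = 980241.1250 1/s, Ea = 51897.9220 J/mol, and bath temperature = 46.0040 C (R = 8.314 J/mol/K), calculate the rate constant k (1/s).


T_K = T_C + 273.15 = 46.0040 + 273.15 = 319.1540 K
exponent = -Ea / (R * T_K) = -51897.9220 / (8.314 * 319.1540) = -19.5587
k = A * exp(exponent) = 980241.1250 * exp(-19.5587) = 0.00314126 1/s


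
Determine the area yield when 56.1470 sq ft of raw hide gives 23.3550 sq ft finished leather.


Formula: Yield = finished / raw * 100
Substituting: Yield = 23.3550 / 56.1470 * 100
Result: 41.5962 %


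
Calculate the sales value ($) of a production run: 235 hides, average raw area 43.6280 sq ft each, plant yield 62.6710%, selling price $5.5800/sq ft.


Raw_total = N * avg_area = 235 * 43.6280 = 10252.5800 sq ft
Finished = Raw_total * yield / 100 = 10252.5800 * 62.6710 / 100 = 6425.3944 sq ft
Value = Finished * price = 6425.3944 * 5.5800 = 35853.7008 $


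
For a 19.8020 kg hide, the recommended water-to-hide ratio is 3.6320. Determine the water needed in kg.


Formula: Water = hide_weight * ratio
Substituting: Water = 19.8020 * 3.6320
Result: 71.9209 kg


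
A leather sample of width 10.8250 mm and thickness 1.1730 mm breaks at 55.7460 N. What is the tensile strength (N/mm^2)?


Formula: TS = force / (width * thickness)
Substituting: TS = 55.7460 / (10.8250 * 1.1730)
Result: 4.3902 N/mm^2


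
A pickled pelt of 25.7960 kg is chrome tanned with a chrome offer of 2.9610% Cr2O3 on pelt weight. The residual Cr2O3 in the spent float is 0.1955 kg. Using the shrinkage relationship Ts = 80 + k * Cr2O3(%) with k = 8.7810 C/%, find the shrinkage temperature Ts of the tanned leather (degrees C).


Offered = pelt * offer_pct / 100 = 25.7960 * 2.9610 / 100 = 0.7638 kg
Uptake = offered - residual = 0.7638 - 0.1955 = 0.5683 kg
Cr2O3% on pelt = uptake / pelt * 100 = 0.5683 / 25.7960 * 100 = 2.2031 %
Ts = 80 + k * Cr2O3% = 80 + 8.7810 * 2.2031 = 99.3457 C


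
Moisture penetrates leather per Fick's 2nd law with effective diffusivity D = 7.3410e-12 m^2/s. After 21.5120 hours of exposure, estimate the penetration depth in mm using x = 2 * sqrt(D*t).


t = 21.5120 hr * 3600 = 77443.2000 s
D * t = 7.3410e-12 * 77443.2000 = 5.6851e-07
x = 2 * sqrt(D*t) = 2 * sqrt(5.6851e-07) = 0.00150799 m = 1.5080 mm


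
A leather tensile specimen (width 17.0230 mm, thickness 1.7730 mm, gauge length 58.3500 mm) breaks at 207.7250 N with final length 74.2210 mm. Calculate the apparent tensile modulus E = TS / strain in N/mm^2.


TS = F / (w * t) = 207.7250 / (17.0230 * 1.7730) = 6.8825 N/mm^2
strain = (Lf - L0) / L0 = (74.2210 - 58.3500) / 58.3500 = 0.2720
E = TS / strain = 6.8825 / 0.2720 = 25.3035 N/mm^2


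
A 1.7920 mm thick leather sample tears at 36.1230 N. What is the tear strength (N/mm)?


Formula: Tear strength = force / thickness
Substituting: Tear strength = 36.1230 / 1.7920
Result: 20.1579 N/mm


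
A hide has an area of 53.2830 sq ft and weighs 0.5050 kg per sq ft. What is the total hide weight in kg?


Formula: Weight = area * weight_per_sqft
Substituting: Weight = 53.2830 * 0.5050
Result: 26.9079 kg


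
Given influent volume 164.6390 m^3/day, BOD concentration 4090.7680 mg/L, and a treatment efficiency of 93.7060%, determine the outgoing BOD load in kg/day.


Load_in = volume * conc / 1000 = 164.6390 * 4090.7680 / 1000 = 673.5000 kg/day
Removed = Load_in * eff / 100 = 673.5000 * 93.7060 / 100 = 631.1099 kg/day
Load_out = Load_in - Removed = 673.5000 - 631.1099 = 42.3901 kg/day


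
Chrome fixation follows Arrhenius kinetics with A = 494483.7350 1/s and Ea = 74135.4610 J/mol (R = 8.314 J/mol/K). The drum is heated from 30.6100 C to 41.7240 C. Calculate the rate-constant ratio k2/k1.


T1 = 30.6100 + 273.15 = 303.7600 K; T2 = 41.7240 + 273.15 = 314.8740 K
k1 = A * exp(-Ea/(R*T1)) = 494483.7350 * exp(-74135.4610/(8.314*303.7600)) = 8.8174e-08 1/s
k2 = A * exp(-Ea/(R*T2)) = 494483.7350 * exp(-74135.4610/(8.314*314.8740)) = 2.4850e-07 1/s
k2/k1 = 2.4850e-07 / 8.8174e-08 = 2.8183


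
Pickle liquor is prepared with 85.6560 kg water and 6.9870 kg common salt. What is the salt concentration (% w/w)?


Formula: Conc = salt / (water + salt) * 100
Substituting: Conc = 6.9870 / (85.6560 + 6.9870) * 100
Result: 7.5419 %


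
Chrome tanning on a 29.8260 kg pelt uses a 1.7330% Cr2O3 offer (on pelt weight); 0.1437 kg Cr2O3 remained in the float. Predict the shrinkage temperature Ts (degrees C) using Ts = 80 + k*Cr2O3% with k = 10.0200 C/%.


Offered = pelt * offer_pct / 100 = 29.8260 * 1.7330 / 100 = 0.5169 kg
Uptake = offered - residual = 0.5169 - 0.1437 = 0.3732 kg
Cr2O3% on pelt = uptake / pelt * 100 = 0.3732 / 29.8260 * 100 = 1.2512 %
Ts = 80 + k * Cr2O3% = 80 + 10.0200 * 1.2512 = 92.5371 C


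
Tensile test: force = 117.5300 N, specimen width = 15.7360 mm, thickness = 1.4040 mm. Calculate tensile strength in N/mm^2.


Formula: TS = force / (width * thickness)
Substituting: TS = 117.5300 / (15.7360 * 1.4040)
Result: 5.3197 N/mm^2


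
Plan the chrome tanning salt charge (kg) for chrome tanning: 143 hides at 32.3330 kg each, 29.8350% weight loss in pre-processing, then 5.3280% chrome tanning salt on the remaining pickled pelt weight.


Total_raw = N * avg_wt = 143 * 32.3330 = 4623.6190 kg
Substrate = Total_raw * (1 - loss/100) = 4623.6190 * (1 - 29.8350/100) = 3244.1623 kg
Chrome = Substrate * pct / 100 = 3244.1623 * 5.3280 / 100 = 172.8490 kg


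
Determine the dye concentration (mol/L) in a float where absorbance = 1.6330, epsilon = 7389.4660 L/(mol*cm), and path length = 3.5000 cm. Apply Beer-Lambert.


Formula: c = A / (epsilon * l)
Substituting: c = 1.6330 / (7389.4660 * 3.5000)
Result: 6.3140e-05 mol/L


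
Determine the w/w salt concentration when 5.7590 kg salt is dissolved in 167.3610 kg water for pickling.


Formula: Conc = salt / (water + salt) * 100
Substituting: Conc = 5.7590 / (167.3610 + 5.7590) * 100
Result: 3.3266 %


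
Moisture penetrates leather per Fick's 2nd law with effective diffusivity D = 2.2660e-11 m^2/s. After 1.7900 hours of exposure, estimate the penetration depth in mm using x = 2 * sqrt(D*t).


t = 1.7900 hr * 3600 = 6444.0000 s
D * t = 2.2660e-11 * 6444.0000 = 1.4602e-07
x = 2 * sqrt(D*t) = 2 * sqrt(1.4602e-07) = 7.6425e-04 m = 0.7643 mm


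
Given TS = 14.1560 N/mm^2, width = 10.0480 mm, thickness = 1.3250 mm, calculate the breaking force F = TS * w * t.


Formula: F = TS * w * t
Substituting: F = 14.1560 * 10.0480 * 1.3250
Result: 188.4673 N


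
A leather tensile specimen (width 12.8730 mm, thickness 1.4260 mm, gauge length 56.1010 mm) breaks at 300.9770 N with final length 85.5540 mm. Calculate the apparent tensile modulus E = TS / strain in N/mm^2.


TS = F / (w * t) = 300.9770 / (12.8730 * 1.4260) = 16.3959 N/mm^2
strain = (Lf - L0) / L0 = (85.5540 - 56.1010) / 56.1010 = 0.5250
E = TS / strain = 16.3959 / 0.5250 = 31.2302 N/mm^2


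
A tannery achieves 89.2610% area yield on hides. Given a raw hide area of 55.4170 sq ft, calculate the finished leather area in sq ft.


Formula: finished = raw * yield / 100
Substituting: finished = 55.4170 * 89.2610 / 100
Result: 49.4658 sq ft


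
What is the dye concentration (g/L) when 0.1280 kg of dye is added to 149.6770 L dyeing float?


Formula: Conc = dye_mass(kg) / volume(L) * 1000
Substituting: Conc = 0.1280 / 149.6770 * 1000
Result: 0.8552 g/L


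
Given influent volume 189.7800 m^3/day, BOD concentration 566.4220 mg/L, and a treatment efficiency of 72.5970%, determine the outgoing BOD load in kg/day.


Load_in = volume * conc / 1000 = 189.7800 * 566.4220 / 1000 = 107.4956 kg/day
Removed = Load_in * eff / 100 = 107.4956 * 72.5970 / 100 = 78.0386 kg/day
Load_out = Load_in - Removed = 107.4956 - 78.0386 = 29.4570 kg/day


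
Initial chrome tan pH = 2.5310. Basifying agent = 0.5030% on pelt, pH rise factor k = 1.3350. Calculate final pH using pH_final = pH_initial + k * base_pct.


Formula: pH_final = pH_initial + k * base_pct
Substituting: pH_final = 2.5310 + 1.3350 * 0.5030
Result: 3.2025


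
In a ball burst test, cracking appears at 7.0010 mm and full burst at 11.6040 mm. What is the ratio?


Formula: Ratio = crack / burst
Substituting: Ratio = 7.0010 / 11.6040
Result: 0.6033


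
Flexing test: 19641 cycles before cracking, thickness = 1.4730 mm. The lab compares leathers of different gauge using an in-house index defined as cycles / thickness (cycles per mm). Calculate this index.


Formula: Index = cycles / thickness
Substituting: Index = 19641 / 1.4730
Result: 13334.0122 cycles/mm


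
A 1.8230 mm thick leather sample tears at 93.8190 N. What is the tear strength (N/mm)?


Formula: Tear strength = force / thickness
Substituting: Tear strength = 93.8190 / 1.8230
Result: 51.4641 N/mm


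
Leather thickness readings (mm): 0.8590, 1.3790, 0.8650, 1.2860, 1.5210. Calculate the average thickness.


Formula: Average = sum / n
Substituting: Average = 5.9100 / 5
Result: 1.1820 mm


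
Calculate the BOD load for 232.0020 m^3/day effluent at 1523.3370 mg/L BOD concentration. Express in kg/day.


Formula: BOD_load = volume * conc / 1000
Substituting: BOD_load = 232.0020 * 1523.3370 / 1000
Result: 353.4172 kg/day


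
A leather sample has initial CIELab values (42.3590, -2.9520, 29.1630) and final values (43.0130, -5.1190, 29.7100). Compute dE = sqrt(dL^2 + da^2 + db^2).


dL = 0.6540, da = -2.1670, db = 0.5470
dE = sqrt(0.6540^2 + (-2.1670)^2 + 0.5470^2) = 2.3287


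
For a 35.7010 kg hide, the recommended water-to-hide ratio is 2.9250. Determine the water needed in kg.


Formula: Water = hide_weight * ratio
Substituting: Water = 35.7010 * 2.9250
Result: 104.4254 kg


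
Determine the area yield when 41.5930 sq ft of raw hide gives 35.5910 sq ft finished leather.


Formula: Yield = finished / raw * 100
Substituting: Yield = 35.5910 / 41.5930 * 100
Result: 85.5697 %


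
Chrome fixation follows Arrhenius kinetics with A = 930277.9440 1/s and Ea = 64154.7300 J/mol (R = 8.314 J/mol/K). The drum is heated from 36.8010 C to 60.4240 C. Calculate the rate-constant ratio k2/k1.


T1 = 36.8010 + 273.15 = 309.9510 K; T2 = 60.4240 + 273.15 = 333.5740 K
k1 = A * exp(-Ea/(R*T1)) = 930277.9440 * exp(-64154.7300/(8.314*309.9510)) = 1.4339e-05 1/s
k2 = A * exp(-Ea/(R*T2)) = 930277.9440 * exp(-64154.7300/(8.314*333.5740)) = 8.3600e-05 1/s
k2/k1 = 8.3600e-05 / 1.4339e-05 = 5.8303


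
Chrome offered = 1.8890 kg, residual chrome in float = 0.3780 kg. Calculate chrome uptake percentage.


Formula: Uptake = (offered - residual) / offered * 100
Substituting: Uptake = (1.8890 - 0.3780) / 1.8890 * 100
Result: 79.9894 %


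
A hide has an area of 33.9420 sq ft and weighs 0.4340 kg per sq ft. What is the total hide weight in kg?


Formula: Weight = area * weight_per_sqft
Substituting: Weight = 33.9420 * 0.4340
Result: 14.7308 kg


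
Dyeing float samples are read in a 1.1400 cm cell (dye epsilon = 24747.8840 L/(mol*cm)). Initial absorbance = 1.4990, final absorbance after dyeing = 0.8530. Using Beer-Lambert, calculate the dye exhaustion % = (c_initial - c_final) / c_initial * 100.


c_initial = A_i / (epsilon * l) = 1.4990 / (24747.8840 * 1.1400) = 5.3132e-05 mol/L
c_final = A_f / (epsilon * l) = 0.8530 / (24747.8840 * 1.1400) = 3.0235e-05 mol/L
Exhaustion = (c_initial - c_final) / c_initial * 100 = (5.3132e-05 - 3.0235e-05) / 5.3132e-05 * 100 = 43.0954 %


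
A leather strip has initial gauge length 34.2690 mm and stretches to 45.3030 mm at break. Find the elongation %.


Formula: Elongation = (Lf - L0) / L0 * 100
Substituting: Elongation = (45.3030 - 34.2690) / 34.2690 * 100
Result: 32.1982 %


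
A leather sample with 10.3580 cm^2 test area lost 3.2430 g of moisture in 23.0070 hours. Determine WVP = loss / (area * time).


Formula: WVP = loss / (area * time)
Substituting: WVP = 3.2430 / (10.3580 * 23.0070)
Result: 0.0136085 g/(cm^2*hr)


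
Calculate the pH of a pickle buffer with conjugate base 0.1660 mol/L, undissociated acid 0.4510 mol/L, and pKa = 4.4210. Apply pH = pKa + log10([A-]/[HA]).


ratio = [A-] / [HA] = 0.1660 / 0.4510 = 0.3681
log10(ratio) = -0.4341
pH = pKa + log10(ratio) = 4.4210 - 0.4341 = 3.9869


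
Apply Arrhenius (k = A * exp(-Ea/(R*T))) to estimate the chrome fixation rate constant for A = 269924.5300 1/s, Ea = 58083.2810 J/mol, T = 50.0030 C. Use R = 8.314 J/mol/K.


T_K = T_C + 273.15 = 50.0030 + 273.15 = 323.1530 K
exponent = -Ea / (R * T_K) = -58083.2810 / (8.314 * 323.1530) = -21.6189
k = A * exp(exponent) = 269924.5300 * exp(-21.6189) = 1.1023e-04 1/s


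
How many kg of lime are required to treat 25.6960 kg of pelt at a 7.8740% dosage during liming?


Formula: Lime = substrate * pct / 100
Substituting: Lime = 25.6960 * 7.8740 / 100
Result: 2.0233 kg


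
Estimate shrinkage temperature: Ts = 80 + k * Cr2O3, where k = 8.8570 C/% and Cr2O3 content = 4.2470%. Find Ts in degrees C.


Formula: Ts = 80 + k * Cr2O3
Substituting: Ts = 80 + 8.8570 * 4.2470
Result: 117.6157 C


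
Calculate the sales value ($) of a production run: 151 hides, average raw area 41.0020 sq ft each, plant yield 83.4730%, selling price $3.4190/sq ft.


Raw_total = N * avg_area = 151 * 41.0020 = 6191.3020 sq ft
Finished = Raw_total * yield / 100 = 6191.3020 * 83.4730 / 100 = 5168.0655 sq ft
Value = Finished * price = 5168.0655 * 3.4190 = 17669.6160 $


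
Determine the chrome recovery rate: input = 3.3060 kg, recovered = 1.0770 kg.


Formula: Recovery = recovered / input * 100
Substituting: Recovery = 1.0770 / 3.3060 * 100
Result: 32.5771 %


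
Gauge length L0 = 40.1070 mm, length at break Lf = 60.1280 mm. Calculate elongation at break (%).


Formula: Elongation = (Lf - L0) / L0 * 100
Substituting: Elongation = (60.1280 - 40.1070) / 40.1070 * 100
Result: 49.9190 %


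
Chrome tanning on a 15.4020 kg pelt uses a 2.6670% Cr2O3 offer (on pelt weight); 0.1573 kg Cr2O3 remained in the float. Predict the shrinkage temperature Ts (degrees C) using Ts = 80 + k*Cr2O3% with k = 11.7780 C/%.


Offered = pelt * offer_pct / 100 = 15.4020 * 2.6670 / 100 = 0.4108 kg
Uptake = offered - residual = 0.4108 - 0.1573 = 0.2535 kg
Cr2O3% on pelt = uptake / pelt * 100 = 0.2535 / 15.4020 * 100 = 1.6457 %
Ts = 80 + k * Cr2O3% = 80 + 11.7780 * 1.6457 = 99.3831 C


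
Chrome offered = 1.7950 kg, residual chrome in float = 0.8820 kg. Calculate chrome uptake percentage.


Formula: Uptake = (offered - residual) / offered * 100
Substituting: Uptake = (1.7950 - 0.8820) / 1.7950 * 100
Result: 50.8635 %


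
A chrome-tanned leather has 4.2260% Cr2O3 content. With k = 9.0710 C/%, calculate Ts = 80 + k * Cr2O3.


Formula: Ts = 80 + k * Cr2O3
Substituting: Ts = 80 + 9.0710 * 4.2260
Result: 118.3340 C


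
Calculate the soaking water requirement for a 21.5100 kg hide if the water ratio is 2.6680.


Formula: Water = hide_weight * ratio
Substituting: Water = 21.5100 * 2.6680
Result: 57.3887 kg


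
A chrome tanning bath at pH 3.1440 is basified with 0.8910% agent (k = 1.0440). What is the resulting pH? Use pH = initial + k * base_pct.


Formula: pH_final = pH_initial + k * base_pct
Substituting: pH_final = 3.1440 + 1.0440 * 0.8910
Result: 4.0742


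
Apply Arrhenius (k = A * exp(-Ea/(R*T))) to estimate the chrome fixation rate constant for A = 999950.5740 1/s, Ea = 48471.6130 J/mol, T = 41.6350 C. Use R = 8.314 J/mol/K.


T_K = T_C + 273.15 = 41.6350 + 273.15 = 314.7850 K
exponent = -Ea / (R * T_K) = -48471.6130 / (8.314 * 314.7850) = -18.5210
k = A * exp(exponent) = 999950.5740 * exp(-18.5210) = 0.00904543 1/s


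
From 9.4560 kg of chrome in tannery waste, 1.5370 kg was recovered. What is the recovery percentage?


Formula: Recovery = recovered / input * 100
Substituting: Recovery = 1.5370 / 9.4560 * 100
Result: 16.2542 %


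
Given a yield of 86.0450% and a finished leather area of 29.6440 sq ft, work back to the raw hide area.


Formula: raw = finished * 100 / yield
Substituting: raw = 29.6440 * 100 / 86.0450
Result: 34.4517 sq ft


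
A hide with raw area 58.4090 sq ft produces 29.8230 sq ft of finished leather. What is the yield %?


Formula: Yield = finished / raw * 100
Substituting: Yield = 29.8230 / 58.4090 * 100
Result: 51.0589 %


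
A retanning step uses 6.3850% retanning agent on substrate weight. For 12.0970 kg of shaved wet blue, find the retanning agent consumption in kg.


Formula: Retan = substrate * pct / 100
Substituting: Retan = 12.0970 * 6.3850 / 100
Result: 0.7724 kg


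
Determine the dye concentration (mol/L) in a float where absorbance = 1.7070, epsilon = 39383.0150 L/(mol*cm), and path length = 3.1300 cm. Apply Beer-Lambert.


Formula: c = A / (epsilon * l)
Substituting: c = 1.7070 / (39383.0150 * 3.1300)
Result: 1.3848e-05 mol/L


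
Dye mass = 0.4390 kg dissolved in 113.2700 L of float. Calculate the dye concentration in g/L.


Formula: Conc = dye_mass(kg) / volume(L) * 1000
Substituting: Conc = 0.4390 / 113.2700 * 1000
Result: 3.8757 g/L


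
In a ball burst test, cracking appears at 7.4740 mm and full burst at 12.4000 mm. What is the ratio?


Formula: Ratio = crack / burst
Substituting: Ratio = 7.4740 / 12.4000
Result: 0.6027


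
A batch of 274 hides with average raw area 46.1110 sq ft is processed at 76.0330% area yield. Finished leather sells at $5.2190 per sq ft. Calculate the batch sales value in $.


Raw_total = N * avg_area = 274 * 46.1110 = 12634.4140 sq ft
Finished = Raw_total * yield / 100 = 12634.4140 * 76.0330 / 100 = 9606.3240 sq ft
Value = Finished * price = 9606.3240 * 5.2190 = 50135.4049 $


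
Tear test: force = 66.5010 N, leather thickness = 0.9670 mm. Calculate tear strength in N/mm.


Formula: Tear strength = force / thickness
Substituting: Tear strength = 66.5010 / 0.9670
Result: 68.7704 N/mm


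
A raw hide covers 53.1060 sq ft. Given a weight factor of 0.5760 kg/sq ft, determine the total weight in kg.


Formula: Weight = area * weight_per_sqft
Substituting: Weight = 53.1060 * 0.5760
Result: 30.5891 kg


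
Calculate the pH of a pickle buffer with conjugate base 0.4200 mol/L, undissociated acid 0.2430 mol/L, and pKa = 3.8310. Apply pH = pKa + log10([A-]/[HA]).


ratio = [A-] / [HA] = 0.4200 / 0.2430 = 1.7284
log10(ratio) = 0.2376
pH = pKa + log10(ratio) = 3.8310 + 0.2376 = 4.0686


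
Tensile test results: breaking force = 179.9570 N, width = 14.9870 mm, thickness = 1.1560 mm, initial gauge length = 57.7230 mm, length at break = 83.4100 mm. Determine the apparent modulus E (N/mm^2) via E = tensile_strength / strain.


TS = F / (w * t) = 179.9570 / (14.9870 * 1.1560) = 10.3871 N/mm^2
strain = (Lf - L0) / L0 = (83.4100 - 57.7230) / 57.7230 = 0.4450
E = TS / strain = 10.3871 / 0.4450 = 23.3417 N/mm^2


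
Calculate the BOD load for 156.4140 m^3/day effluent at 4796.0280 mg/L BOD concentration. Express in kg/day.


Formula: BOD_load = volume * conc / 1000
Substituting: BOD_load = 156.4140 * 4796.0280 / 1000
Result: 750.1659 kg/day


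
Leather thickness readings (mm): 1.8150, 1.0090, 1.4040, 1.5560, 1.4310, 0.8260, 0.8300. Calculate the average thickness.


Formula: Average = sum / n
Substituting: Average = 8.8710 / 7
Result: 1.2673 mm


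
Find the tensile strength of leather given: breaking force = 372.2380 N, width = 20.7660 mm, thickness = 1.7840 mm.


Formula: TS = force / (width * thickness)
Substituting: TS = 372.2380 / (20.7660 * 1.7840)
Result: 10.0478 N/mm^2


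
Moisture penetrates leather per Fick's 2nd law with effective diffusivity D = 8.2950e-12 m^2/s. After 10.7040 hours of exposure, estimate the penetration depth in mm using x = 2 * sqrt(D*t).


t = 10.7040 hr * 3600 = 38534.4000 s
D * t = 8.2950e-12 * 38534.4000 = 3.1964e-07
x = 2 * sqrt(D*t) = 2 * sqrt(3.1964e-07) = 0.00113074 m = 1.1307 mm


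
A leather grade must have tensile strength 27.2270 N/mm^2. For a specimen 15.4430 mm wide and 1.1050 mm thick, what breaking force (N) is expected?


Formula: F = TS * w * t
Substituting: F = 27.2270 * 15.4430 * 1.1050
Result: 464.6155 N


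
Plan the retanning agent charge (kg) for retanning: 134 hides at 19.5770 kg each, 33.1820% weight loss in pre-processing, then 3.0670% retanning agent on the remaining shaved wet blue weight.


Total_raw = N * avg_wt = 134 * 19.5770 = 2623.3180 kg
Substrate = Total_raw * (1 - loss/100) = 2623.3180 * (1 - 33.1820/100) = 1752.8486 kg
Retan = Substrate * pct / 100 = 1752.8486 * 3.0670 / 100 = 53.7599 kg


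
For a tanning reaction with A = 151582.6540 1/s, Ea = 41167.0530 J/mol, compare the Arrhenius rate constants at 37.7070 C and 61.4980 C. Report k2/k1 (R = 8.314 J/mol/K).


T1 = 37.7070 + 273.15 = 310.8570 K; T2 = 61.4980 + 273.15 = 334.6480 K
k1 = A * exp(-Ea/(R*T1)) = 151582.6540 * exp(-41167.0530/(8.314*310.8570)) = 0.0183199 1/s
k2 = A * exp(-Ea/(R*T2)) = 151582.6540 * exp(-41167.0530/(8.314*334.6480)) = 0.0568489 1/s
k2/k1 = 0.0568489 / 0.0183199 = 3.1031


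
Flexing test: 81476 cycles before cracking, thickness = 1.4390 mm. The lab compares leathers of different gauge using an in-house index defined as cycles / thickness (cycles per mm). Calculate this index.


Formula: Index = cycles / thickness
Substituting: Index = 81476 / 1.4390
Result: 56619.8749 cycles/mm


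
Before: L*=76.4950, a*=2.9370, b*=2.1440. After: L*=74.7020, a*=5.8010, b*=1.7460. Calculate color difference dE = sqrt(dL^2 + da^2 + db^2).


dL = -1.7930, da = 2.8640, db = -0.3980
dE = sqrt((-1.7930)^2 + 2.8640^2 + (-0.3980)^2) = 3.4023


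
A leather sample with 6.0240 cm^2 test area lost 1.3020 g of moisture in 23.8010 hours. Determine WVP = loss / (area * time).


Formula: WVP = loss / (area * time)
Substituting: WVP = 1.3020 / (6.0240 * 23.8010)
Result: 0.00908094 g/(cm^2*hr)


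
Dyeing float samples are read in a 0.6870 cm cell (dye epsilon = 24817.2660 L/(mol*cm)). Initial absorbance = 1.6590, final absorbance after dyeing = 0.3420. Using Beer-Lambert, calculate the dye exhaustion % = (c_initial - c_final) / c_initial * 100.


c_initial = A_i / (epsilon * l) = 1.6590 / (24817.2660 * 0.6870) = 9.7305e-05 mol/L
c_final = A_f / (epsilon * l) = 0.3420 / (24817.2660 * 0.6870) = 2.0059e-05 mol/L
Exhaustion = (c_initial - c_final) / c_initial * 100 = (9.7305e-05 - 2.0059e-05) / 9.7305e-05 * 100 = 79.3852 %


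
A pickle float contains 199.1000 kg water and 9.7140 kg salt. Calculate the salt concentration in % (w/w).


Formula: Conc = salt / (water + salt) * 100
Substituting: Conc = 9.7140 / (199.1000 + 9.7140) * 100
Result: 4.6520 %


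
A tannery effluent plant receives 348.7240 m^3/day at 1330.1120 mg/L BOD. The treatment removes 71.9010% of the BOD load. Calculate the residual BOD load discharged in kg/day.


Load_in = volume * conc / 1000 = 348.7240 * 1330.1120 / 1000 = 463.8420 kg/day
Removed = Load_in * eff / 100 = 463.8420 * 71.9010 / 100 = 333.5070 kg/day
Load_out = Load_in - Removed = 463.8420 - 333.5070 = 130.3350 kg/day


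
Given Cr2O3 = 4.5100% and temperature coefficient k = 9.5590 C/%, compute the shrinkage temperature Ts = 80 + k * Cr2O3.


Formula: Ts = 80 + k * Cr2O3
Substituting: Ts = 80 + 9.5590 * 4.5100
Result: 123.1111 C


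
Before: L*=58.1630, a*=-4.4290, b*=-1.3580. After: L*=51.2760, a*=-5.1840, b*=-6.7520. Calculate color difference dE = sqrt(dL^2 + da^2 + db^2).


dL = -6.8870, da = -0.7550, db = -5.3940
dE = sqrt((-6.8870)^2 + (-0.7550)^2 + (-5.3940)^2) = 8.7804


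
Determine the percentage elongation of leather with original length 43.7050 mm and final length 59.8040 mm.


Formula: Elongation = (Lf - L0) / L0 * 100
Substituting: Elongation = (59.8040 - 43.7050) / 43.7050 * 100
Result: 36.8356 %


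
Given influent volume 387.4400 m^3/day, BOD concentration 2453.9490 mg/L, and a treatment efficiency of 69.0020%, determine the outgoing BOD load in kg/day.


Load_in = volume * conc / 1000 = 387.4400 * 2453.9490 / 1000 = 950.7580 kg/day
Removed = Load_in * eff / 100 = 950.7580 * 69.0020 / 100 = 656.0420 kg/day
Load_out = Load_in - Removed = 950.7580 - 656.0420 = 294.7160 kg/day


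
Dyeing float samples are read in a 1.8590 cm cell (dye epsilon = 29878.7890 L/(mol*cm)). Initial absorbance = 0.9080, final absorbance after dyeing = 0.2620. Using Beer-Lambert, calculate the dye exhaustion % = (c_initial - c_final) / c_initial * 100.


c_initial = A_i / (epsilon * l) = 0.9080 / (29878.7890 * 1.8590) = 1.6347e-05 mol/L
c_final = A_f / (epsilon * l) = 0.2620 / (29878.7890 * 1.8590) = 4.7169e-06 mol/L
Exhaustion = (c_initial - c_final) / c_initial * 100 = (1.6347e-05 - 4.7169e-06) / 1.6347e-05 * 100 = 71.1454 %


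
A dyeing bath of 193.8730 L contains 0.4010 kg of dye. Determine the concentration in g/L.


Formula: Conc = dye_mass(kg) / volume(L) * 1000
Substituting: Conc = 0.4010 / 193.8730 * 1000
Result: 2.0684 g/L


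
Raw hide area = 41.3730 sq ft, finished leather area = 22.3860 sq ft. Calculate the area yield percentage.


Formula: Yield = finished / raw * 100
Substituting: Yield = 22.3860 / 41.3730 * 100
Result: 54.1078 %


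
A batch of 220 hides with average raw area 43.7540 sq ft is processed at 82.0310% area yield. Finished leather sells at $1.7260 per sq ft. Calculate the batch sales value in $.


Raw_total = N * avg_area = 220 * 43.7540 = 9625.8800 sq ft
Finished = Raw_total * yield / 100 = 9625.8800 * 82.0310 / 100 = 7896.2056 sq ft
Value = Finished * price = 7896.2056 * 1.7260 = 13628.8509 $


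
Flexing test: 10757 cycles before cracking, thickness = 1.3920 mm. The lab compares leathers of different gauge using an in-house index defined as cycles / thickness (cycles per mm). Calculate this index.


Formula: Index = cycles / thickness
Substituting: Index = 10757 / 1.3920
Result: 7727.7299 cycles/mm


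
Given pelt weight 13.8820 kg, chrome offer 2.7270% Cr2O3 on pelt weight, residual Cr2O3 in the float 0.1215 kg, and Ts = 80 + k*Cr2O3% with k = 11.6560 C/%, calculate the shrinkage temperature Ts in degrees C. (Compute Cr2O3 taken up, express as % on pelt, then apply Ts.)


Offered = pelt * offer_pct / 100 = 13.8820 * 2.7270 / 100 = 0.3786 kg
Uptake = offered - residual = 0.3786 - 0.1215 = 0.2571 kg
Cr2O3% on pelt = uptake / pelt * 100 = 0.2571 / 13.8820 * 100 = 1.8518 %
Ts = 80 + k * Cr2O3% = 80 + 11.6560 * 1.8518 = 101.5842 C


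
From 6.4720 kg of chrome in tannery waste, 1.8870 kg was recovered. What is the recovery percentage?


Formula: Recovery = recovered / input * 100
Substituting: Recovery = 1.8870 / 6.4720 * 100
Result: 29.1564 %


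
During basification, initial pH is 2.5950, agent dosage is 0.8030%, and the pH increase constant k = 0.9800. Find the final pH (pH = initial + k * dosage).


Formula: pH_final = pH_initial + k * base_pct
Substituting: pH_final = 2.5950 + 0.9800 * 0.8030
Result: 3.3819


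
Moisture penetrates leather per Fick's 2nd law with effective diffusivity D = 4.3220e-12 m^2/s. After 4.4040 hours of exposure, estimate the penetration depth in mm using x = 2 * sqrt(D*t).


t = 4.4040 hr * 3600 = 15854.4000 s
D * t = 4.3220e-12 * 15854.4000 = 6.8523e-08
x = 2 * sqrt(D*t) = 2 * sqrt(6.8523e-08) = 5.2354e-04 m = 0.5235 mm


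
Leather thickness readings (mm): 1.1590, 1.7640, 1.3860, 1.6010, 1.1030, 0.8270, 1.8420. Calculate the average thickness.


Formula: Average = sum / n
Substituting: Average = 9.6820 / 7
Result: 1.3831 mm


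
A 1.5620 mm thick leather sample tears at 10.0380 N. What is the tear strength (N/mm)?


Formula: Tear strength = force / thickness
Substituting: Tear strength = 10.0380 / 1.5620
Result: 6.4264 N/mm


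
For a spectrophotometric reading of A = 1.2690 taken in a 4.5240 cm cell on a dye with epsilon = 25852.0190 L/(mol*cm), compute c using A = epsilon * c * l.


Formula: c = A / (epsilon * l)
Substituting: c = 1.2690 / (25852.0190 * 4.5240)
Result: 1.0850e-05 mol/L


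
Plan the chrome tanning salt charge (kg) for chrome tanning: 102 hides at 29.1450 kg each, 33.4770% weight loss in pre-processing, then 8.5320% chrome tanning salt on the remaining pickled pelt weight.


Total_raw = N * avg_wt = 102 * 29.1450 = 2972.7900 kg
Substrate = Total_raw * (1 - loss/100) = 2972.7900 * (1 - 33.4770/100) = 1977.5891 kg
Chrome = Substrate * pct / 100 = 1977.5891 * 8.5320 / 100 = 168.7279 kg


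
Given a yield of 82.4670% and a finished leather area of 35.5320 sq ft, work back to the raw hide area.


Formula: raw = finished * 100 / yield
Substituting: raw = 35.5320 * 100 / 82.4670
Result: 43.0863 sq ft


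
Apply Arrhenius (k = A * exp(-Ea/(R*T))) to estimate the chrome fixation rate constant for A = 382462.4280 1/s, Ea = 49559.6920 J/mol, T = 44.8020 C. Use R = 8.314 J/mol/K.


T_K = T_C + 273.15 = 44.8020 + 273.15 = 317.9520 K
exponent = -Ea / (R * T_K) = -49559.6920 / (8.314 * 317.9520) = -18.7481
k = A * exp(exponent) = 382462.4280 * exp(-18.7481) = 0.00275675 1/s


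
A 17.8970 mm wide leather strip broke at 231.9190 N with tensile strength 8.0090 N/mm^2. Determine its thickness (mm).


Formula: t = F / (TS * w)
Substituting: t = 231.9190 / (8.0090 * 17.8970)
Result: 1.6180 mm


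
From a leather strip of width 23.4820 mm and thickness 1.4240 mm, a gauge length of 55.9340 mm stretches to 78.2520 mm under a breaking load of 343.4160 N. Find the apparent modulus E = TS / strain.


TS = F / (w * t) = 343.4160 / (23.4820 * 1.4240) = 10.2701 N/mm^2
strain = (Lf - L0) / L0 = (78.2520 - 55.9340) / 55.9340 = 0.3990
E = TS / strain = 10.2701 / 0.3990 = 25.7393 N/mm^2


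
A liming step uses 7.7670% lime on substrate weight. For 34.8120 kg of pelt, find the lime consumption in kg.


Formula: Lime = substrate * pct / 100
Substituting: Lime = 34.8120 * 7.7670 / 100
Result: 2.7038 kg


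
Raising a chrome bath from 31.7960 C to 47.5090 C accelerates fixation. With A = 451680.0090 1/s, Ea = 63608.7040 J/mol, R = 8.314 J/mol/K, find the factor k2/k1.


T1 = 31.7960 + 273.15 = 304.9460 K; T2 = 47.5090 + 273.15 = 320.6590 K
k1 = A * exp(-Ea/(R*T1)) = 451680.0090 * exp(-63608.7040/(8.314*304.9460)) = 5.7387e-06 1/s
k2 = A * exp(-Ea/(R*T2)) = 451680.0090 * exp(-63608.7040/(8.314*320.6590)) = 1.9622e-05 1/s
k2/k1 = 1.9622e-05 / 5.7387e-06 = 3.4192


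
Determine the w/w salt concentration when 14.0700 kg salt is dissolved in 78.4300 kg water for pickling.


Formula: Conc = salt / (water + salt) * 100
Substituting: Conc = 14.0700 / (78.4300 + 14.0700) * 100
Result: 15.2108 %


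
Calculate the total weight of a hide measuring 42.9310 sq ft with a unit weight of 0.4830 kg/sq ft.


Formula: Weight = area * weight_per_sqft
Substituting: Weight = 42.9310 * 0.4830
Result: 20.7357 kg


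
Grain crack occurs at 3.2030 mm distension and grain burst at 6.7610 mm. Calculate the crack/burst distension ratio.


Formula: Ratio = crack / burst
Substituting: Ratio = 3.2030 / 6.7610
Result: 0.4737


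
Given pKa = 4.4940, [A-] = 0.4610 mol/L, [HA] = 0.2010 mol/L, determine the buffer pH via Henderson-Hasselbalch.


ratio = [A-] / [HA] = 0.4610 / 0.2010 = 2.2935
log10(ratio) = 0.3605
pH = pKa + log10(ratio) = 4.4940 + 0.3605 = 4.8545


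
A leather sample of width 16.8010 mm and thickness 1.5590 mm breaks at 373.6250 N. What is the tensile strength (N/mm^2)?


Formula: TS = force / (width * thickness)
Substituting: TS = 373.6250 / (16.8010 * 1.5590)
Result: 14.2644 N/mm^2


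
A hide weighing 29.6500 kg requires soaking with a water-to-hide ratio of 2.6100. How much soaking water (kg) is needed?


Formula: Water = hide_weight * ratio
Substituting: Water = 29.6500 * 2.6100
Result: 77.3865 kg


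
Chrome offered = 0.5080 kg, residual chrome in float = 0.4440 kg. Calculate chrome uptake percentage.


Formula: Uptake = (offered - residual) / offered * 100
Substituting: Uptake = (0.5080 - 0.4440) / 0.5080 * 100
Result: 12.5984 %


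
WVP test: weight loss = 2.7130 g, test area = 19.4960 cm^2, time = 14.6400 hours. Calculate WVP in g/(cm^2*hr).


Formula: WVP = loss / (area * time)
Substituting: WVP = 2.7130 / (19.4960 * 14.6400)
Result: 0.00950524 g/(cm^2*hr)


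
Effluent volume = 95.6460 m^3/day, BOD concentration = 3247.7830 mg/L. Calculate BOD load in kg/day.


Formula: BOD_load = volume * conc / 1000
Substituting: BOD_load = 95.6460 * 3247.7830 / 1000
Result: 310.6375 kg/day


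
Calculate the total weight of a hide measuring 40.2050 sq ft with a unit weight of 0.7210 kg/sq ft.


Formula: Weight = area * weight_per_sqft
Substituting: Weight = 40.2050 * 0.7210
Result: 28.9878 kg


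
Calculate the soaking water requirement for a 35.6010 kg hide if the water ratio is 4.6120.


Formula: Water = hide_weight * ratio
Substituting: Water = 35.6010 * 4.6120
Result: 164.1918 kg


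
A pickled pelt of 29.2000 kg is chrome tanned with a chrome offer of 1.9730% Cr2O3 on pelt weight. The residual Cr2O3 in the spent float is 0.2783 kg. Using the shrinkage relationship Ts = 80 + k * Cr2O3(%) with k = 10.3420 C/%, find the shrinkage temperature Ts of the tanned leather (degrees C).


Offered = pelt * offer_pct / 100 = 29.2000 * 1.9730 / 100 = 0.5761 kg
Uptake = offered - residual = 0.5761 - 0.2783 = 0.2978 kg
Cr2O3% on pelt = uptake / pelt * 100 = 0.2978 / 29.2000 * 100 = 1.0199 %
Ts = 80 + k * Cr2O3% = 80 + 10.3420 * 1.0199 = 90.5480 C
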